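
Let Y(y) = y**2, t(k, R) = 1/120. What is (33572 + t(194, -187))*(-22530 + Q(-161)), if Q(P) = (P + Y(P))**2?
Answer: 267322516075987/12 ≈ 2.2277e+13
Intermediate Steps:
t(k, R) = 1/120
Q(P) = (P + P**2)**2
(33572 + t(194, -187))*(-22530 + Q(-161)) = (33572 + 1/120)*(-22530 + (-161)**2*(1 - 161)**2) = 4028641*(-22530 + 25921*(-160)**2)/120 = 4028641*(-22530 + 25921*25600)/120 = 4028641*(-22530 + 663577600)/120 = (4028641/120)*663555070 = 267322516075987/12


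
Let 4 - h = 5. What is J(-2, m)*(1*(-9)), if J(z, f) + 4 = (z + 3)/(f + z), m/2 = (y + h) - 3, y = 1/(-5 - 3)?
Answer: 1512/41 ≈ 36.878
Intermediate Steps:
h = -1 (h = 4 - 1*5 = 4 - 5 = -1)
y = -⅛ (y = 1/(-8) = -⅛ ≈ -0.12500)
m = -33/4 (m = 2*((-⅛ - 1) - 3) = 2*(-9/8 - 3) = 2*(-33/8) = -33/4 ≈ -8.2500)
J(z, f) = -4 + (3 + z)/(f + z) (J(z, f) = -4 + (z + 3)/(f + z) = -4 + (3 + z)/(f + z))
J(-2, m)*(1*(-9)) = ((3 - 4*(-33/4) - 3*(-2))/(-33/4 - 2))*(1*(-9)) = ((3 + 33 + 6)/(-41/4))*(-9) = -4/41*42*(-9) = -168/41*(-9) = 1512/41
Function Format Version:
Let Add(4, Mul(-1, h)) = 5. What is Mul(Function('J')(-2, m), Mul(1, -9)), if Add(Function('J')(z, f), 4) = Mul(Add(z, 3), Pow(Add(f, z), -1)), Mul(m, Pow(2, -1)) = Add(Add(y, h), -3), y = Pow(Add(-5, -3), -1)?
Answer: Rational(1512, 41) ≈ 36.878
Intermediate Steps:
h = -1 (h = Add(4, Mul(-1, 5)) = Add(4, -5) = -1)
y = Rational(-1, 8) (y = Pow(-8, -1) = Rational(-1, 8) ≈ -0.12500)
m = Rational(-33, 4) (m = Mul(2, Add(Add(Rational(-1, 8), -1), -3)) = Mul(2, Add(Rational(-9, 8), -3)) = Mul(2, Rational(-33, 8)) = Rational(-33, 4) ≈ -8.2500)
Function('J')(z, f) = Add(-4, Mul(Pow(Add(f, z), -1), Add(3, z))) (Function('J')(z, f) = Add(-4, Mul(Add(z, 3), Pow(Add(f, z), -1))) = Add(-4, Mul(Add(3, z), Pow(Add(f, z), -1))) = Add(-4, Mul(Pow(Add(f, z), -1), Add(3, z))))
Mul(Function('J')(-2, m), Mul(1, -9)) = Mul(Mul(Pow(Add(Rational(-33, 4), -2), -1), Add(3, Mul(-4, Rational(-33, 4)), Mul(-3, -2))), Mul(1, -9)) = Mul(Mul(Pow(Rational(-41, 4), -1), Add(3, 33, 6)), -9) = Mul(Mul(Rational(-4, 41), 42), -9) = Mul(Rational(-168, 41), -9) = Rational(1512, 41)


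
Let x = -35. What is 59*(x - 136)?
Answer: -10089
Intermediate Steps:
59*(x - 136) = 59*(-35 - 136) = 59*(-171) = -10089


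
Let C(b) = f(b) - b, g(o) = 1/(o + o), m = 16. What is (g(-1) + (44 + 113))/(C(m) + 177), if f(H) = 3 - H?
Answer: 313/296 ≈ 1.0574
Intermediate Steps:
g(o) = 1/(2*o)
C(b) = 3 - 2*b (C(b) = (3 - b) - b = 3 - 2*b)
(g(-1) + (44 + 113))/(C(m) + 177) = ((½)/(-1) + (44 + 113))/((3 - 2*16) + 177) = ((½)*(-1) + 157)/((3 - 32) + 177) = (-½ + 157)/(-29 + 177) = (313/2)/148 = (313/2)*(1/148) = 313/296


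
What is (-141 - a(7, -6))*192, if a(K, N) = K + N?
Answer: -27264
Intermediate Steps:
(-141 - a(7, -6))*192 = (-141 - (7 - 6))*192 = (-141 - 1*1)*192 = (-141 - 1)*192 = -142*192 = -27264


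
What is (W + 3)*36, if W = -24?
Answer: -756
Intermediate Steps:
(W + 3)*36 = (-24 + 3)*36 = -21*36 = -756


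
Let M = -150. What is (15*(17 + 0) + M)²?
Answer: 11025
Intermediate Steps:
(15*(17 + 0) + M)² = (15*(17 + 0) - 150)² = (15*17 - 150)² = (255 - 150)² = 105² = 11025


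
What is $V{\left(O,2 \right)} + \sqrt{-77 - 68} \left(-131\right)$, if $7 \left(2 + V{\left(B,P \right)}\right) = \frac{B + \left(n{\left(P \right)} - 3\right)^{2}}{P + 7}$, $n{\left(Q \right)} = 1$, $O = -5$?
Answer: $- \frac{127}{63} - 131 i \sqrt{145} \approx -2.0159 - 1577.4 i$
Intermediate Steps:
$V{\left(B,P \right)} = -2 + \frac{4 + B}{7 \left(7 + P\right)}$ ($V{\left(B,P \right)} = -2 + \frac{\left(B + \left(1 - 3\right)^{2}\right) \frac{1}{P + 7}}{7} = -2 + \frac{\left(B + \left(-2\right)^{2}\right) \frac{1}{7 + P}}{7} = -2 + \frac{\left(B + 4\right) \frac{1}{7 + P}}{7} = -2 + \frac{\left(4 + B\right) \frac{1}{7 + P}}{7} = -2 + \frac{\frac{1}{7 + P} \left(4 + B\right)}{7} = -2 + \frac{4 + B}{7 \left(7 + P\right)}$)
$V{\left(O,2 \right)} + \sqrt{-77 - 68} \left(-131\right) = \frac{-94 - 5 - 28}{7 \left(7 + 2\right)} + \sqrt{-77 - 68} \left(-131\right) = \frac{-94 - 5 - 28}{7 \cdot 9} + \sqrt{-145} \left(-131\right) = \frac{1}{7} \cdot \frac{1}{9} \left(-127\right) + i \sqrt{145} \left(-131\right) = - \frac{127}{63} - 131 i \sqrt{145}$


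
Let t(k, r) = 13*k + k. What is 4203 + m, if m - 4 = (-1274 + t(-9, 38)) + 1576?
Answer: 4383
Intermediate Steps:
t(k, r) = 14*k
m = 180 (m = 4 + ((-1274 + 14*(-9)) + 1576) = 4 + ((-1274 - 126) + 1576) = 4 + (-1400 + 1576) = 4 + 176 = 180)
4203 + m = 4203 + 180 = 4383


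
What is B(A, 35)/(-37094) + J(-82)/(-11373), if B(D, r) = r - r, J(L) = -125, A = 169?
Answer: 125/11373 ≈ 0.010991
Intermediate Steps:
B(D, r) = 0
B(A, 35)/(-37094) + J(-82)/(-11373) = 0/(-37094) - 125/(-11373) = 0*(-1/37094) - 125*(-1/11373) = 0 + 125/11373 = 125/11373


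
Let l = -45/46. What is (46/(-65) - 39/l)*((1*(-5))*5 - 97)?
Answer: -931592/195 ≈ -4777.4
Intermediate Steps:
l = -45/46 (l = -45*1/46 = -45/46 ≈ -0.97826)
(46/(-65) - 39/l)*((1*(-5))*5 - 97) = (46/(-65) - 39/(-45/46))*((1*(-5))*5 - 97) = (46*(-1/65) - 39*(-46/45))*(-5*5 - 97) = (-46/65 + 598/15)*(-25 - 97) = (7636/195)*(-122) = -931592/195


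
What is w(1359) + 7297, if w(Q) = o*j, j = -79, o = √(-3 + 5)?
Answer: 7297 - 79*√2 ≈ 7185.3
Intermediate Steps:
o = √2 ≈ 1.4142
w(Q) = -79*√2 (w(Q) = √2*(-79) = -79*√2)
w(1359) + 7297 = -79*√2 + 7297 = 7297 - 79*√2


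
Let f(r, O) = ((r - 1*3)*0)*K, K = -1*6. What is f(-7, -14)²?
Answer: 0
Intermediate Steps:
K = -6
f(r, O) = 0 (f(r, O) = ((r - 1*3)*0)*(-6) = ((r - 3)*0)*(-6) = ((-3 + r)*0)*(-6) = 0*(-6) = 0)
f(-7, -14)² = 0² = 0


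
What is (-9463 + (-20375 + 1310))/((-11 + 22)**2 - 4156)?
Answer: 28528/4035 ≈ 7.0701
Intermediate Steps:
(-9463 + (-20375 + 1310))/((-11 + 22)**2 - 4156) = (-9463 - 19065)/(11**2 - 4156) = -28528/(121 - 4156) = -28528/(-4035) = -28528*(-1/4035) = 28528/4035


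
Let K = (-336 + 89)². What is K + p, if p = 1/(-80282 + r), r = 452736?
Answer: 22723046087/372454 ≈ 61009.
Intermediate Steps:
K = 61009 (K = (-247)² = 61009)
p = 1/372454 (p = 1/(-80282 + 452736) = 1/372454 ≈ 2.6849e-6)
K + p = 61009 + 1/372454 = 22723046087/372454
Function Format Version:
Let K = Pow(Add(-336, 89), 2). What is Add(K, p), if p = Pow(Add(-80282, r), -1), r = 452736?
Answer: Rational(22723046087, 372454) ≈ 61009.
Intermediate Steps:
K = 61009 (K = Pow(-247, 2) = 61009)
p = Rational(1, 372454) (p = Pow(Add(-80282, 452736), -1) = Pow(372454, -1) = Rational(1, 372454) ≈ 2.6849e-6)
Add(K, p) = Add(61009, Rational(1, 372454)) = Rational(22723046087, 372454)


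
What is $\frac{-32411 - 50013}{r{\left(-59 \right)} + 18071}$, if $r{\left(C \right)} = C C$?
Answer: $- \frac{10303}{2694} \approx -3.8244$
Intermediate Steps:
$r{\left(C \right)} = C^{2}$
$\frac{-32411 - 50013}{r{\left(-59 \right)} + 18071} = \frac{-32411 - 50013}{\left(-59\right)^{2} + 18071} = \frac{-32411 - 50013}{3481 + 18071} = - \frac{82424}{21552} = \left(-82424\right) \frac{1}{21552} = - \frac{10303}{2694}$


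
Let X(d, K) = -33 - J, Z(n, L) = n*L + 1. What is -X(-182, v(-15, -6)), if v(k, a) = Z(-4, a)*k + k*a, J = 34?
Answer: 67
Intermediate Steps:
Z(n, L) = 1 + L*n (Z(n, L) = L*n + 1 = 1 + L*n)
v(k, a) = a*k + k*(1 - 4*a) (v(k, a) = (1 + a*(-4))*k + k*a = (1 - 4*a)*k + a*k = k*(1 - 4*a) + a*k = a*k + k*(1 - 4*a))
X(d, K) = -67 (X(d, K) = -33 - 1*34 = -33 - 34 = -67)
-X(-182, v(-15, -6)) = -1*(-67) = 67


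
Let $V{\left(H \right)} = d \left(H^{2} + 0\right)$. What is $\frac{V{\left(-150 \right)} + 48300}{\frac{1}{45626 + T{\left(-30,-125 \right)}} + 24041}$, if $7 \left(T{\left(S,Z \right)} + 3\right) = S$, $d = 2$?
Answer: $\frac{14896791150}{3838518289} \approx 3.8809$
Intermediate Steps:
$T{\left(S,Z \right)} = -3 + \frac{S}{7}$
$V{\left(H \right)} = 2 H^{2}$ ($V{\left(H \right)} = 2 \left(H^{2} + 0\right) = 2 H^{2}$)
$\frac{V{\left(-150 \right)} + 48300}{\frac{1}{45626 + T{\left(-30,-125 \right)}} + 24041} = \frac{2 \left(-150\right)^{2} + 48300}{\frac{1}{45626 + \left(-3 + \frac{1}{7} \left(-30\right)\right)} + 24041} = \frac{2 \cdot 22500 + 48300}{\frac{1}{45626 - \frac{51}{7}} + 24041} = \frac{45000 + 48300}{\frac{1}{45626 - \frac{51}{7}} + 24041} = \frac{93300}{\frac{1}{\frac{319331}{7}} + 24041} = \frac{93300}{\frac{7}{319331} + 24041} = \frac{93300}{\frac{7677036578}{319331}} = 93300 \cdot \frac{319331}{7677036578} = \frac{14896791150}{3838518289}$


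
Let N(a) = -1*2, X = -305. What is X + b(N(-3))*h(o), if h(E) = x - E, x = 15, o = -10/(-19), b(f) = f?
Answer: -6345/19 ≈ -333.95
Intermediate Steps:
N(a) = -2
o = 10/19 (o = -10*(-1/19) = 10/19 ≈ 0.52632)
h(E) = 15 - E
X + b(N(-3))*h(o) = -305 - 2*(15 - 1*10/19) = -305 - 2*(15 - 10/19) = -305 - 2*275/19 = -305 - 550/19 = -6345/19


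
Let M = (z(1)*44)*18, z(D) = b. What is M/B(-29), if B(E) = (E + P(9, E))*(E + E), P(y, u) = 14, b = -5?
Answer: -132/29 ≈ -4.5517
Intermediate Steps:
z(D) = -5
B(E) = 2*E*(14 + E) (B(E) = (E + 14)*(E + E) = (14 + E)*(2*E) = 2*E*(14 + E))
M = -3960 (M = -5*44*18 = -220*18 = -3960)
M/B(-29) = -3960*(-1/(58*(14 - 29))) = -3960/(2*(-29)*(-15)) = -3960/870 = -3960*1/870 = -132/29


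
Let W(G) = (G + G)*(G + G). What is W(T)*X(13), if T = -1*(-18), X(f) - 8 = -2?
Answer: 7776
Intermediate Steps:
X(f) = 6 (X(f) = 8 - 2 = 6)
T = 18
W(G) = 4*G**2 (W(G) = (2*G)*(2*G) = 4*G**2)
W(T)*X(13) = (4*18**2)*6 = (4*324)*6 = 1296*6 = 7776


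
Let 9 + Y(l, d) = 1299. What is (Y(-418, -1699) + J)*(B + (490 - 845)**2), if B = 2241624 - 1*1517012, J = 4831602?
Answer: 4111036752204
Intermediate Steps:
Y(l, d) = 1290 (Y(l, d) = -9 + 1299 = 1290)
B = 724612 (B = 2241624 - 1517012 = 724612)
(Y(-418, -1699) + J)*(B + (490 - 845)**2) = (1290 + 4831602)*(724612 + (490 - 845)**2) = 4832892*(724612 + (-355)**2) = 4832892*(724612 + 126025) = 4832892*850637 = 4111036752204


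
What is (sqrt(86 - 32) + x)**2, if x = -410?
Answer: 168154 - 2460*sqrt(6) ≈ 1.6213e+5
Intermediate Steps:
(sqrt(86 - 32) + x)**2 = (sqrt(86 - 32) - 410)**2 = (sqrt(54) - 410)**2 = (3*sqrt(6) - 410)**2 = (-410 + 3*sqrt(6))**2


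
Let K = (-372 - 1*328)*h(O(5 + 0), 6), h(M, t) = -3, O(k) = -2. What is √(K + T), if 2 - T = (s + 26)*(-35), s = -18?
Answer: √2382 ≈ 48.806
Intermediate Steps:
T = 282 (T = 2 - (-18 + 26)*(-35) = 2 - 8*(-35) = 2 - 1*(-280) = 2 + 280 = 282)
K = 2100 (K = (-372 - 1*328)*(-3) = (-372 - 328)*(-3) = -700*(-3) = 2100)
√(K + T) = √(2100 + 282) = √2382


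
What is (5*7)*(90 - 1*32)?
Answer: 2030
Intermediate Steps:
(5*7)*(90 - 1*32) = 35*(90 - 32) = 35*58 = 2030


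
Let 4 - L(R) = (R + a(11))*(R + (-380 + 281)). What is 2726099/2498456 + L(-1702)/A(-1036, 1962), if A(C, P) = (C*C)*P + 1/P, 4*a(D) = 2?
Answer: 2249621908620018991/2064520587841215160 ≈ 1.0897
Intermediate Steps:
a(D) = ½ (a(D) = (¼)*2 = ½)
A(C, P) = 1/P + P*C² (A(C, P) = C²*P + 1/P = P*C² + 1/P = 1/P + P*C²)
L(R) = 4 - (½ + R)*(-99 + R) (L(R) = 4 - (R + ½)*(R + (-380 + 281)) = 4 - (½ + R)*(R - 99) = 4 - (½ + R)*(-99 + R))
2726099/2498456 + L(-1702)/A(-1036, 1962) = 2726099/2498456 + (107/2 - 1*(-1702)² + (197/2)*(-1702))/(1/1962 + 1962*(-1036)²) = 2726099*(1/2498456) + (107/2 - 1*2896804 - 167647)/(1/1962 + 1962*1073296) = 2726099/2498456 + (107/2 - 2896804 - 167647)/(1/1962 + 2105806752) = 2726099/2498456 - 6128795/(2*4131592847425/1962) = 2726099/2498456 - 6128795/2*1962/4131592847425 = 2726099/2498456 - 1202469579/826318569485 = 2249621908620018991/2064520587841215160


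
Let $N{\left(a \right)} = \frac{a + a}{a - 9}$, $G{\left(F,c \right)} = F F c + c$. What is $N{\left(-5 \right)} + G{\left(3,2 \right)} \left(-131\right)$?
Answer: $- \frac{18335}{7} \approx -2619.3$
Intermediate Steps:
$G{\left(F,c \right)} = c + c F^{2}$ ($G{\left(F,c \right)} = F^{2} c + c = c F^{2} + c = c + c F^{2}$)
$N{\left(a \right)} = \frac{2 a}{-9 + a}$
$N{\left(-5 \right)} + G{\left(3,2 \right)} \left(-131\right) = 2 \left(-5\right) \frac{1}{-9 - 5} + 2 \left(1 + 3^{2}\right) \left(-131\right) = 2 \left(-5\right) \frac{1}{-14} + 2 \left(1 + 9\right) \left(-131\right) = 2 \left(-5\right) \left(- \frac{1}{14}\right) + 2 \cdot 10 \left(-131\right) = \frac{5}{7} + 20 \left(-131\right) = \frac{5}{7} - 2620 = - \frac{18335}{7}$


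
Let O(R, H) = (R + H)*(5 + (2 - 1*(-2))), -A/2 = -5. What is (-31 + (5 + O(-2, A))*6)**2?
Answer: 185761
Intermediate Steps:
A = 10 (A = -2*(-5) = 10)
O(R, H) = 9*H + 9*R (O(R, H) = (H + R)*(5 + (2 + 2)) = (H + R)*(5 + 4) = (H + R)*9 = 9*H + 9*R)
(-31 + (5 + O(-2, A))*6)**2 = (-31 + (5 + (9*10 + 9*(-2)))*6)**2 = (-31 + (5 + (90 - 18))*6)**2 = (-31 + (5 + 72)*6)**2 = (-31 + 77*6)**2 = (-31 + 462)**2 = 431**2 = 185761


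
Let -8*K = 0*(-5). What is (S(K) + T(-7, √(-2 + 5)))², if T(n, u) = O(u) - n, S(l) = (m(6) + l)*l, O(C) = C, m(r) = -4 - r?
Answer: (7 + √3)² ≈ 76.249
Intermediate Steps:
K = 0 (K = -0*(-5) = -⅛*0 = 0)
S(l) = l*(-10 + l) (S(l) = ((-4 - 1*6) + l)*l = ((-4 - 6) + l)*l = (-10 + l)*l = l*(-10 + l))
T(n, u) = u - n
(S(K) + T(-7, √(-2 + 5)))² = (0*(-10 + 0) + (√(-2 + 5) - 1*(-7)))² = (0*(-10) + (√3 + 7))² = (0 + (7 + √3))² = (7 + √3)²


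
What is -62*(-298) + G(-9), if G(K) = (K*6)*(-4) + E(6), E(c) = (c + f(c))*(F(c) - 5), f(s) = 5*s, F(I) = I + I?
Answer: 18944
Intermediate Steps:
F(I) = 2*I
E(c) = 6*c*(-5 + 2*c) (E(c) = (c + 5*c)*(2*c - 5) = (6*c)*(-5 + 2*c) = 6*c*(-5 + 2*c))
G(K) = 252 - 24*K (G(K) = (K*6)*(-4) + 6*6*(-5 + 2*6) = (6*K)*(-4) + 6*6*(-5 + 12) = -24*K + 6*6*7 = -24*K + 252 = 252 - 24*K)
-62*(-298) + G(-9) = -62*(-298) + (252 - 24*(-9)) = 18476 + (252 + 216) = 18476 + 468 = 18944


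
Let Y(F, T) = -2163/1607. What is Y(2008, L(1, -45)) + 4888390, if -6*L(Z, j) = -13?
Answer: 7855640567/1607 ≈ 4.8884e+6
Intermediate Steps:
L(Z, j) = 13/6 (L(Z, j) = -⅙*(-13) = 13/6)
Y(F, T) = -2163/1607 (Y(F, T) = -2163*1/1607 = -2163/1607)
Y(2008, L(1, -45)) + 4888390 = -2163/1607 + 4888390 = 7855640567/1607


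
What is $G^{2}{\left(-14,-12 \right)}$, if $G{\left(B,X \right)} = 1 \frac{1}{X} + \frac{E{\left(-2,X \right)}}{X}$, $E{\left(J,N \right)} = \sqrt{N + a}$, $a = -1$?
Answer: $- \frac{1}{12} + \frac{i \sqrt{13}}{72} \approx -0.083333 + 0.050077 i$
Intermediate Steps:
$E{\left(J,N \right)} = \sqrt{-1 + N}$ ($E{\left(J,N \right)} = \sqrt{N - 1} = \sqrt{-1 + N}$)
$G{\left(B,X \right)} = \frac{1}{X} + \frac{\sqrt{-1 + X}}{X}$ ($G{\left(B,X \right)} = 1 \frac{1}{X} + \frac{\sqrt{-1 + X}}{X} = \frac{1}{X} + \frac{\sqrt{-1 + X}}{X}$)
$G^{2}{\left(-14,-12 \right)} = \left(\frac{1 + \sqrt{-1 - 12}}{-12}\right)^{2} = \left(- \frac{1 + \sqrt{-13}}{12}\right)^{2} = \left(- \frac{1 + i \sqrt{13}}{12}\right)^{2} = \left(- \frac{1}{12} - \frac{i \sqrt{13}}{12}\right)^{2}$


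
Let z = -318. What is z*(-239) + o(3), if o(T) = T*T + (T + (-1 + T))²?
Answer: 76036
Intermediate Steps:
o(T) = T² + (-1 + 2*T)²
z*(-239) + o(3) = -318*(-239) + (3² + (-1 + 2*3)²) = 76002 + (9 + (-1 + 6)²) = 76002 + (9 + 5²) = 76002 + (9 + 25) = 76002 + 34 = 76036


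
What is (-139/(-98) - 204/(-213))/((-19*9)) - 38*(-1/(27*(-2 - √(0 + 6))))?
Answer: 4974077/3569454 - 19*√6/27 ≈ -0.33020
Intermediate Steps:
(-139/(-98) - 204/(-213))/((-19*9)) - 38*(-1/(27*(-2 - √(0 + 6)))) = (-139*(-1/98) - 204*(-1/213))/(-171) - 38*(-1/(27*(-2 - √6))) = (139/98 + 68/71)*(-1/171) - 38/(54 + 27*√6) = (16533/6958)*(-1/171) - 38/(54 + 27*√6) = -1837/132202 - 38/(54 + 27*√6)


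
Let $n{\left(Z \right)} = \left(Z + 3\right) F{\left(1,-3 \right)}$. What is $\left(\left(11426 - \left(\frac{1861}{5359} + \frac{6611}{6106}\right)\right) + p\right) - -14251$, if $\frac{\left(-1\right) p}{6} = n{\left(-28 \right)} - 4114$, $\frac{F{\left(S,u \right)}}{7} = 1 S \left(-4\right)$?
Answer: $\frac{1510435943079}{32722054} \approx 46160.0$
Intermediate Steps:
$F{\left(S,u \right)} = - 28 S$ ($F{\left(S,u \right)} = 7 \cdot 1 S \left(-4\right) = 7 S \left(-4\right) = 7 \left(- 4 S\right) = - 28 S$)
$n{\left(Z \right)} = -84 - 28 Z$ ($n{\left(Z \right)} = \left(Z + 3\right) \left(\left(-28\right) 1\right) = \left(3 + Z\right) \left(-28\right) = -84 - 28 Z$)
$p = 20484$ ($p = - 6 \left(\left(-84 - -784\right) - 4114\right) = - 6 \left(\left(-84 + 784\right) - 4114\right) = - 6 \left(700 - 4114\right) = \left(-6\right) \left(-3414\right) = 20484$)
$\left(\left(11426 - \left(\frac{1861}{5359} + \frac{6611}{6106}\right)\right) + p\right) - -14251 = \left(\left(11426 - \left(\frac{1861}{5359} + \frac{6611}{6106}\right)\right) + 20484\right) - -14251 = \left(\left(11426 - \frac{46791615}{32722054}\right) + 20484\right) + 14251 = \left(\frac{373835397389}{32722054} + 20484\right) + 14251 = \frac{1044113951525}{32722054} + 14251 = \frac{1510435943079}{32722054}$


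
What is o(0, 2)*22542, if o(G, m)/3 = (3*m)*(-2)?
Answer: -811512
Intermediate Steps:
o(G, m) = -18*m (o(G, m) = 3*((3*m)*(-2)) = 3*(-6*m) = -18*m)
o(0, 2)*22542 = -18*2*22542 = -36*22542 = -811512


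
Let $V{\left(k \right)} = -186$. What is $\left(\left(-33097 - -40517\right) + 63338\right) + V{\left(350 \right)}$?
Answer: $70572$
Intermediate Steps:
$\left(\left(-33097 - -40517\right) + 63338\right) + V{\left(350 \right)} = \left(\left(-33097 - -40517\right) + 63338\right) - 186 = \left(\left(-33097 + 40517\right) + 63338\right) - 186 = \left(7420 + 63338\right) - 186 = 70758 - 186 = 70572$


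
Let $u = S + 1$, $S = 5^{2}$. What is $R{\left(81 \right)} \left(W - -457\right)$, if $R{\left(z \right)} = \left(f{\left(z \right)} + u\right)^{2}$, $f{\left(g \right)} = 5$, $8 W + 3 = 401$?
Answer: $\frac{1947947}{4} \approx 4.8699 \cdot 10^{5}$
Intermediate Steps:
$S = 25$
$W = \frac{199}{4}$ ($W = - \frac{3}{8} + \frac{1}{8} \cdot 401 = - \frac{3}{8} + \frac{401}{8} = \frac{199}{4} \approx 49.75$)
$u = 26$ ($u = 25 + 1 = 26$)
$R{\left(z \right)} = 961$ ($R{\left(z \right)} = \left(5 + 26\right)^{2} = 31^{2} = 961$)
$R{\left(81 \right)} \left(W - -457\right) = 961 \left(\frac{199}{4} - -457\right) = 961 \left(\frac{199}{4} + 457\right) = 961 \cdot \frac{2027}{4} = \frac{1947947}{4}$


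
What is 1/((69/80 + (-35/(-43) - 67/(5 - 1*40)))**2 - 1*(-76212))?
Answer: 23193856/1767949201321 ≈ 1.3119e-5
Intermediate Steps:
1/((69/80 + (-35/(-43) - 67/(5 - 1*40)))**2 - 1*(-76212)) = 1/((69*(1/80) + (-35*(-1/43) - 67/(5 - 40)))**2 + 76212) = 1/((69/80 + (35/43 - 67/(-35)))**2 + 76212) = 1/((69/80 + (35/43 - 67*(-1/35)))**2 + 76212) = 1/((69/80 + (35/43 + 67/35))**2 + 76212) = 1/((69/80 + 4106/1505)**2 + 76212) = 1/((17293/4816)**2 + 76212) = 1/(299047849/23193856 + 76212) = 1/(1767949201321/23193856) = 23193856/1767949201321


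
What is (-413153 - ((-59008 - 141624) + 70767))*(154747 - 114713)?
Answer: -11341151792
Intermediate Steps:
(-413153 - ((-59008 - 141624) + 70767))*(154747 - 114713) = (-413153 - (-200632 + 70767))*40034 = (-413153 - 1*(-129865))*40034 = (-413153 + 129865)*40034 = -283288*40034 = -11341151792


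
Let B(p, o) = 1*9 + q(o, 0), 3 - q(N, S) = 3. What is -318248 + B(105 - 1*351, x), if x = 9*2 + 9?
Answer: -318239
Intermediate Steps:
x = 27 (x = 18 + 9 = 27)
q(N, S) = 0 (q(N, S) = 3 - 1*3 = 3 - 3 = 0)
B(p, o) = 9 (B(p, o) = 1*9 + 0 = 9 + 0 = 9)
-318248 + B(105 - 1*351, x) = -318248 + 9 = -318239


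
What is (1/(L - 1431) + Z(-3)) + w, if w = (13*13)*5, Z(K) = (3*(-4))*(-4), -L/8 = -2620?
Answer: 17439398/19529 ≈ 893.00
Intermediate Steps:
L = 20960 (L = -8*(-2620) = 20960)
Z(K) = 48 (Z(K) = -12*(-4) = 48)
w = 845 (w = 169*5 = 845)
(1/(L - 1431) + Z(-3)) + w = (1/(20960 - 1431) + 48) + 845 = (1/19529 + 48) + 845 = 937393/19529 + 845 = 17439398/19529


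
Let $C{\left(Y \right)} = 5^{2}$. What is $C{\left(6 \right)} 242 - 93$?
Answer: $5957$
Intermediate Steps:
$C{\left(Y \right)} = 25$
$C{\left(6 \right)} 242 - 93 = 25 \cdot 242 - 93 = 6050 - 93 = 5957$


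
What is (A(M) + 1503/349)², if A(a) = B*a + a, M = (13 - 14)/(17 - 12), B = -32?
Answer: 336135556/3045025 ≈ 110.39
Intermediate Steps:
M = -⅕ (M = -1/5 = -1*⅕ = -⅕ ≈ -0.20000)
A(a) = -31*a (A(a) = -32*a + a = -31*a)
(A(M) + 1503/349)² = (-31*(-⅕) + 1503/349)² = (31/5 + 1503*(1/349))² = (31/5 + 1503/349)² = (18334/1745)² = 336135556/3045025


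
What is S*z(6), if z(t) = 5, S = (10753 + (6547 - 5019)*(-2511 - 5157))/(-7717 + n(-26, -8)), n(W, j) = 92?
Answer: 11705951/1525 ≈ 7676.0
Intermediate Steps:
S = 11705951/7625 (S = (10753 + (6547 - 5019)*(-2511 - 5157))/(-7717 + 92) = (10753 + 1528*(-7668))/(-7625) = (10753 - 11716704)*(-1/7625) = -11705951*(-1/7625) = 11705951/7625 ≈ 1535.2)
S*z(6) = (11705951/7625)*5 = 11705951/1525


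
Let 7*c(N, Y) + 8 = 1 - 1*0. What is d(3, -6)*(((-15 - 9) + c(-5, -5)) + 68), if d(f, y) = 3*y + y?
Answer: -1032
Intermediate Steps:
c(N, Y) = -1 (c(N, Y) = -8/7 + (1 - 1*0)/7 = -8/7 + (1 + 0)/7 = -8/7 + (⅐)*1 = -8/7 + ⅐ = -1)
d(f, y) = 4*y
d(3, -6)*(((-15 - 9) + c(-5, -5)) + 68) = (4*(-6))*(((-15 - 9) - 1) + 68) = -24*((-24 - 1) + 68) = -24*(-25 + 68) = -24*43 = -1032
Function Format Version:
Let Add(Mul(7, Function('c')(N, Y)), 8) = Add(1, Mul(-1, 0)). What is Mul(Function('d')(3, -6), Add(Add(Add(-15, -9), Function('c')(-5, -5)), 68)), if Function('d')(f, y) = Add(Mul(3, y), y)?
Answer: -1032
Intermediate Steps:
Function('c')(N, Y) = -1 (Function('c')(N, Y) = Add(Rational(-8, 7), Mul(Rational(1, 7), Add(1, Mul(-1, 0)))) = Add(Rational(-8, 7), Mul(Rational(1, 7), Add(1, 0))) = Add(Rational(-8, 7), Mul(Rational(1, 7), 1)) = Add(Rational(-8, 7), Rational(1, 7)) = -1)
Function('d')(f, y) = Mul(4, y)
Mul(Function('d')(3, -6), Add(Add(Add(-15, -9), Function('c')(-5, -5)), 68)) = Mul(Mul(4, -6), Add(Add(Add(-15, -9), -1), 68)) = Mul(-24, Add(Add(-24, -1), 68)) = Mul(-24, Add(-25, 68)) = Mul(-24, 43) = -1032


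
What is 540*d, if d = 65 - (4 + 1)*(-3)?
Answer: 43200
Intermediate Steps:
d = 80 (d = 65 - 5*(-3) = 65 - 1*(-15) = 65 + 15 = 80)
540*d = 540*80 = 43200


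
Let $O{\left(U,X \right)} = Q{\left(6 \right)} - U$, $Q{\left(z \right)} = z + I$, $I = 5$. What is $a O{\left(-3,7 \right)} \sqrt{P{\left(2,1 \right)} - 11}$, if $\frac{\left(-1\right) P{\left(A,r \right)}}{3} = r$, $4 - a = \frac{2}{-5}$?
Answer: $\frac{308 i \sqrt{14}}{5} \approx 230.49 i$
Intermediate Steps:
$Q{\left(z \right)} = 5 + z$ ($Q{\left(z \right)} = z + 5 = 5 + z$)
$a = \frac{22}{5}$ ($a = 4 - \frac{2}{-5} = 4 - 2 \left(- \frac{1}{5}\right) = 4 - - \frac{2}{5} = 4 + \frac{2}{5} = \frac{22}{5} \approx 4.4$)
$P{\left(A,r \right)} = - 3 r$
$O{\left(U,X \right)} = 11 - U$ ($O{\left(U,X \right)} = \left(5 + 6\right) - U = 11 - U$)
$a O{\left(-3,7 \right)} \sqrt{P{\left(2,1 \right)} - 11} = \frac{22 \left(11 - -3\right)}{5} \sqrt{\left(-3\right) 1 - 11} = \frac{22 \left(11 + 3\right)}{5} \sqrt{-3 - 11} = \frac{22}{5} \cdot 14 \sqrt{-14} = \frac{308 i \sqrt{14}}{5}$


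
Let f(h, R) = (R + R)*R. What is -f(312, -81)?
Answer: -13122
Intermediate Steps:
f(h, R) = 2*R² (f(h, R) = (2*R)*R = 2*R²)
-f(312, -81) = -2*(-81)² = -2*6561 = -1*13122 = -13122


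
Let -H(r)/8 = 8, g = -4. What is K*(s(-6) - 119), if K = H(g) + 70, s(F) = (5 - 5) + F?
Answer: -750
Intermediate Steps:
H(r) = -64 (H(r) = -8*8 = -64)
s(F) = F (s(F) = 0 + F = F)
K = 6 (K = -64 + 70 = 6)
K*(s(-6) - 119) = 6*(-6 - 119) = 6*(-125) = -750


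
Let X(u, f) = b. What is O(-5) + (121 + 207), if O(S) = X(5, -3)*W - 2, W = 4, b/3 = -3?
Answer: 290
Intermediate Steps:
b = -9 (b = 3*(-3) = -9)
X(u, f) = -9
O(S) = -38 (O(S) = -9*4 - 2 = -36 - 2 = -38)
O(-5) + (121 + 207) = -38 + (121 + 207) = -38 + 328 = 290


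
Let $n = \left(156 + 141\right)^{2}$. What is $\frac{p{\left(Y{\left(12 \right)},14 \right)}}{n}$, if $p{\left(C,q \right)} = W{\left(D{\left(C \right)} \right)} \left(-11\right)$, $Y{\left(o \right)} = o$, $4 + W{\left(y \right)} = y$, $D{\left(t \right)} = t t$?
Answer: $- \frac{140}{8019} \approx -0.017459$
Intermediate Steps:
$D{\left(t \right)} = t^{2}$
$W{\left(y \right)} = -4 + y$
$p{\left(C,q \right)} = 44 - 11 C^{2}$ ($p{\left(C,q \right)} = \left(-4 + C^{2}\right) \left(-11\right) = 44 - 11 C^{2}$)
$n = 88209$ ($n = 297^{2} = 88209$)
$\frac{p{\left(Y{\left(12 \right)},14 \right)}}{n} = \frac{44 - 11 \cdot 12^{2}}{88209} = \left(44 - 1584\right) \frac{1}{88209} = \left(-1540\right) \frac{1}{88209} = - \frac{140}{8019}$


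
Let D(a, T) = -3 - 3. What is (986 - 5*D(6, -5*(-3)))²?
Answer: 1032256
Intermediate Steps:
D(a, T) = -6
(986 - 5*D(6, -5*(-3)))² = (986 - 5*(-6))² = (986 - 1*(-30))² = (986 + 30)² = 1016² = 1032256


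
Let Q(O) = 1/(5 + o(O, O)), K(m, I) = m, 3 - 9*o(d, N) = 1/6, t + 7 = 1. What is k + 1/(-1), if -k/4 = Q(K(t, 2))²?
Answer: -94033/82369 ≈ -1.1416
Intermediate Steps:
t = -6 (t = -7 + 1 = -6)
o(d, N) = 17/54 (o(d, N) = ⅓ - ⅑/6 = ⅓ - ⅑*⅙ = ⅓ - 1/54 = 17/54)
Q(O) = 54/287 (Q(O) = 1/(5 + 17/54) = 1/(287/54) = 54/287)
k = -11664/82369 (k = -4*(54/287)² = -4*2916/82369 = -11664/82369 ≈ -0.14161)
k + 1/(-1) = -11664/82369 + 1/(-1) = -11664/82369 + 1*(-1) = -11664/82369 - 1 = -94033/82369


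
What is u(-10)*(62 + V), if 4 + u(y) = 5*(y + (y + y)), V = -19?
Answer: -6622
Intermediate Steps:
u(y) = -4 + 15*y (u(y) = -4 + 5*(y + (y + y)) = -4 + 5*(y + 2*y) = -4 + 5*(3*y) = -4 + 15*y)
u(-10)*(62 + V) = (-4 + 15*(-10))*(62 - 19) = (-4 - 150)*43 = -154*43 = -6622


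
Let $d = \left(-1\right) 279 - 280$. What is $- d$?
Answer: $559$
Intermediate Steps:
$d = -559$ ($d = -279 - 280 = -559$)
$- d = \left(-1\right) \left(-559\right) = 559$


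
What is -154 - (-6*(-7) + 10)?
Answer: -206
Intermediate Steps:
-154 - (-6*(-7) + 10) = -154 - (42 + 10) = -154 - 1*52 = -154 - 52 = -206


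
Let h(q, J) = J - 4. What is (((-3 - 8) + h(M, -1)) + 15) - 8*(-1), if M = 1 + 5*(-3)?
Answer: 7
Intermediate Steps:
M = -14 (M = 1 - 15 = -14)
h(q, J) = -4 + J
(((-3 - 8) + h(M, -1)) + 15) - 8*(-1) = (((-3 - 8) + (-4 - 1)) + 15) - 8*(-1) = ((-11 - 5) + 15) + 8 = (-16 + 15) + 8 = -1 + 8 = 7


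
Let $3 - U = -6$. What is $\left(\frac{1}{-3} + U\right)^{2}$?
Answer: $\frac{676}{9} \approx 75.111$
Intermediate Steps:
$U = 9$ ($U = 3 - -6 = 3 + 6 = 9$)
$\left(\frac{1}{-3} + U\right)^{2} = \left(\frac{1}{-3} + 9\right)^{2} = \left(- \frac{1}{3} + 9\right)^{2} = \left(\frac{26}{3}\right)^{2} = \frac{676}{9}$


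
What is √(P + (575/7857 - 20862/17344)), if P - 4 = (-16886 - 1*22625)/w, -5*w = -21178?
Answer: I*√2593896790099422270514/20041419096 ≈ 2.5413*I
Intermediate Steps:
w = 21178/5 (w = -⅕*(-21178) = 21178/5 ≈ 4235.6)
P = -112843/21178 (P = 4 + (-16886 - 1*22625)/(21178/5) = 4 + (-16886 - 22625)*(5/21178) = 4 - 39511*5/21178 = 4 - 197555/21178 = -112843/21178 ≈ -5.3283)
√(P + (575/7857 - 20862/17344)) = √(-112843/21178 + (575/7857 - 20862/17344)) = √(-112843/21178 + (575*(1/7857) - 20862*1/17344)) = √(-112843/21178 + (575/7857 - 10431/8672)) = √(-112843/21178 - 76969967/68135904) = √(-4659364888099/721491087456) = I*√2593896790099422270514/20041419096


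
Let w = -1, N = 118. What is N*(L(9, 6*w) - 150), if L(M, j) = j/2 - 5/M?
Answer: -163076/9 ≈ -18120.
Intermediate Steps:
L(M, j) = j/2 - 5/M (L(M, j) = j*(½) - 5/M = j/2 - 5/M)
N*(L(9, 6*w) - 150) = 118*(((6*(-1))/2 - 5/9) - 150) = 118*(((½)*(-6) - 5*⅑) - 150) = 118*((-3 - 5/9) - 150) = 118*(-32/9 - 150) = 118*(-1382/9) = -163076/9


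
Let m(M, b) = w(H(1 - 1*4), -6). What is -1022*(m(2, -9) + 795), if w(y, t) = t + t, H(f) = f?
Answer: -800226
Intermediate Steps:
w(y, t) = 2*t
m(M, b) = -12 (m(M, b) = 2*(-6) = -12)
-1022*(m(2, -9) + 795) = -1022*(-12 + 795) = -1022*783 = -800226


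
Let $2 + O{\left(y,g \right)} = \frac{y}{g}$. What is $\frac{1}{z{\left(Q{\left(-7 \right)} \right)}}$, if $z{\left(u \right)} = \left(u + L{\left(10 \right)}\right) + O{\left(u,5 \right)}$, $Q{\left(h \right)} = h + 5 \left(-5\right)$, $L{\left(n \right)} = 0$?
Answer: $- \frac{5}{202} \approx -0.024752$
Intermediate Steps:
$O{\left(y,g \right)} = -2 + \frac{y}{g}$
$Q{\left(h \right)} = -25 + h$ ($Q{\left(h \right)} = h - 25 = -25 + h$)
$z{\left(u \right)} = -2 + \frac{6 u}{5}$ ($z{\left(u \right)} = \left(u + 0\right) + \left(-2 + \frac{u}{5}\right) = u + \left(-2 + u \frac{1}{5}\right) = u + \left(-2 + \frac{u}{5}\right) = -2 + \frac{6 u}{5}$)
$\frac{1}{z{\left(Q{\left(-7 \right)} \right)}} = \frac{1}{-2 + \frac{6 \left(-25 - 7\right)}{5}} = \frac{1}{-2 + \frac{6}{5} \left(-32\right)} = \frac{1}{-2 - \frac{192}{5}} = \frac{1}{- \frac{202}{5}} = - \frac{5}{202}$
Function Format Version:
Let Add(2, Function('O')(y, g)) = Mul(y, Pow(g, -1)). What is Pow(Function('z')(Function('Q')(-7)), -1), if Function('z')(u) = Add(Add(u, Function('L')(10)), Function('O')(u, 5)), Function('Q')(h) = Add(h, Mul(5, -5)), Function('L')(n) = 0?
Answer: Rational(-5, 202) ≈ -0.024752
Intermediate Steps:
Function('O')(y, g) = Add(-2, Mul(y, Pow(g, -1)))
Function('Q')(h) = Add(-25, h) (Function('Q')(h) = Add(h, -25) = Add(-25, h))
Function('z')(u) = Add(-2, Mul(Rational(6, 5), u)) (Function('z')(u) = Add(Add(u, 0), Add(-2, Mul(u, Pow(5, -1)))) = Add(u, Add(-2, Mul(u, Rational(1, 5)))) = Add(u, Add(-2, Mul(Rational(1, 5), u))) = Add(-2, Mul(Rational(6, 5), u)))
Pow(Function('z')(Function('Q')(-7)), -1) = Pow(Add(-2, Mul(Rational(6, 5), Add(-25, -7))), -1) = Pow(Add(-2, Mul(Rational(6, 5), -32)), -1) = Pow(Add(-2, Rational(-192, 5)), -1) = Pow(Rational(-202, 5), -1) = Rational(-5, 202)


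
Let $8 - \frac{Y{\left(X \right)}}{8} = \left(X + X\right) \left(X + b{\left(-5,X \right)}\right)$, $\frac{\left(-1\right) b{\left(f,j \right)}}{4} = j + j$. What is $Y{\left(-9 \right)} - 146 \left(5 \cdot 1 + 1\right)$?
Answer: $8260$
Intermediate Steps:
$b{\left(f,j \right)} = - 8 j$ ($b{\left(f,j \right)} = - 4 \left(j + j\right) = - 4 \cdot 2 j = - 8 j$)
$Y{\left(X \right)} = 64 + 112 X^{2}$ ($Y{\left(X \right)} = 64 - 8 \left(X + X\right) \left(X - 8 X\right) = 64 - 8 \cdot 2 X \left(- 7 X\right) = 64 - 8 \left(- 14 X^{2}\right) = 64 + 112 X^{2}$)
$Y{\left(-9 \right)} - 146 \left(5 \cdot 1 + 1\right) = \left(64 + 112 \left(-9\right)^{2}\right) - 146 \left(5 \cdot 1 + 1\right) = \left(64 + 112 \cdot 81\right) - 146 \left(5 + 1\right) = \left(64 + 9072\right) - 876 = 9136 - 876 = 8260$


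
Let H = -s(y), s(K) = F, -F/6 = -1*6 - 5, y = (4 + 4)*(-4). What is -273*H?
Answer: 18018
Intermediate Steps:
y = -32 (y = 8*(-4) = -32)
F = 66 (F = -6*(-1*6 - 5) = -6*(-6 - 5) = -6*(-11) = 66)
s(K) = 66
H = -66 (H = -1*66 = -66)
-273*H = -273*(-66) = 18018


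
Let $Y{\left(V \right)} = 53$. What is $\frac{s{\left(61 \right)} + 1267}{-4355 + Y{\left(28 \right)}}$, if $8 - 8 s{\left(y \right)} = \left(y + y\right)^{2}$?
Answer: $\frac{395}{2868} \approx 0.13773$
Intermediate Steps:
$s{\left(y \right)} = 1 - \frac{y^{2}}{2}$ ($s{\left(y \right)} = 1 - \frac{\left(y + y\right)^{2}}{8} = 1 - \frac{\left(2 y\right)^{2}}{8} = 1 - \frac{4 y^{2}}{8} = 1 - \frac{y^{2}}{2}$)
$\frac{s{\left(61 \right)} + 1267}{-4355 + Y{\left(28 \right)}} = \frac{\left(1 - \frac{61^{2}}{2}\right) + 1267}{-4355 + 53} = \frac{\left(1 - \frac{3721}{2}\right) + 1267}{-4302} = \left(\left(1 - \frac{3721}{2}\right) + 1267\right) \left(- \frac{1}{4302}\right) = \left(- \frac{3719}{2} + 1267\right) \left(- \frac{1}{4302}\right) = \left(- \frac{1185}{2}\right) \left(- \frac{1}{4302}\right) = \frac{395}{2868}$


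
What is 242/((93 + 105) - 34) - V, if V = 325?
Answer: -26529/82 ≈ -323.52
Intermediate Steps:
242/((93 + 105) - 34) - V = 242/((93 + 105) - 34) - 1*325 = 242/(198 - 34) - 325 = 242/164 - 325 = 242*(1/164) - 325 = 121/82 - 325 = -26529/82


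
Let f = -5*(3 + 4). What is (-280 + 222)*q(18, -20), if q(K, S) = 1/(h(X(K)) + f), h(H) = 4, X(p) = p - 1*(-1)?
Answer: 58/31 ≈ 1.8710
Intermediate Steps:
X(p) = 1 + p (X(p) = p + 1 = 1 + p)
f = -35 (f = -5*7 = -35)
q(K, S) = -1/31 (q(K, S) = 1/(4 - 35) = 1/(-31) = -1/31)
(-280 + 222)*q(18, -20) = (-280 + 222)*(-1/31) = -58*(-1/31) = 58/31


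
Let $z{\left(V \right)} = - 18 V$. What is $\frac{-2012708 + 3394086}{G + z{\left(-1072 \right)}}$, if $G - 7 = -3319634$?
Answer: $- \frac{1381378}{3300331} \approx -0.41856$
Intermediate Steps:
$G = -3319627$ ($G = 7 - 3319634 = -3319627$)
$\frac{-2012708 + 3394086}{G + z{\left(-1072 \right)}} = \frac{-2012708 + 3394086}{-3319627 - -19296} = \frac{1381378}{-3319627 + 19296} = \frac{1381378}{-3300331} = 1381378 \left(- \frac{1}{3300331}\right) = - \frac{1381378}{3300331}$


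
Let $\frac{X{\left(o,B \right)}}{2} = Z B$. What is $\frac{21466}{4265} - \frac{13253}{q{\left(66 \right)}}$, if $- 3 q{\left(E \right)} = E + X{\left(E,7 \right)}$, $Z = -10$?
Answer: $- \frac{167983651}{315610} \approx -532.25$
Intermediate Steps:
$X{\left(o,B \right)} = - 20 B$ ($X{\left(o,B \right)} = 2 \left(- 10 B\right) = - 20 B$)
$q{\left(E \right)} = \frac{140}{3} - \frac{E}{3}$ ($q{\left(E \right)} = - \frac{E - 140}{3} = - \frac{-140 + E}{3} = \frac{140}{3} - \frac{E}{3}$)
$\frac{21466}{4265} - \frac{13253}{q{\left(66 \right)}} = \frac{21466}{4265} - \frac{13253}{\frac{140}{3} - 22} = 21466 \cdot \frac{1}{4265} - \frac{13253}{\frac{140}{3} - 22} = \frac{21466}{4265} - \frac{13253}{\frac{74}{3}} = \frac{21466}{4265} - \frac{39759}{74} = - \frac{167983651}{315610}$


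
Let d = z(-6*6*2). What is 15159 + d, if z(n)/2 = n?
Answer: 15015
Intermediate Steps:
z(n) = 2*n
d = -144 (d = 2*(-6*6*2) = 2*(-36*2) = 2*(-72) = -144)
15159 + d = 15159 - 144 = 15015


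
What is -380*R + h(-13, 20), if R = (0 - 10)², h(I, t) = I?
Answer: -38013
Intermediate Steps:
R = 100 (R = (-10)² = 100)
-380*R + h(-13, 20) = -380*100 - 13 = -38000 - 13 = -38013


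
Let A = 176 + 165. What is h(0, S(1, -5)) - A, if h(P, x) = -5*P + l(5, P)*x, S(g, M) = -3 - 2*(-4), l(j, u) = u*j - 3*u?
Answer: -341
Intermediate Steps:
A = 341
l(j, u) = -3*u + j*u (l(j, u) = j*u - 3*u = -3*u + j*u)
S(g, M) = 5 (S(g, M) = -3 + 8 = 5)
h(P, x) = -5*P + 2*P*x (h(P, x) = -5*P + (P*(-3 + 5))*x = -5*P + (P*2)*x = -5*P + (2*P)*x = -5*P + 2*P*x)
h(0, S(1, -5)) - A = 0*(-5 + 2*5) - 1*341 = 0*(-5 + 10) - 341 = 0*5 - 341 = 0 - 341 = -341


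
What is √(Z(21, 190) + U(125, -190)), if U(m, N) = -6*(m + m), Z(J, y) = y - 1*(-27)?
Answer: I*√1283 ≈ 35.819*I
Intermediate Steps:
Z(J, y) = 27 + y (Z(J, y) = y + 27 = 27 + y)
U(m, N) = -12*m
√(Z(21, 190) + U(125, -190)) = √((27 + 190) - 12*125) = √(217 - 1500) = √(-1283) = I*√1283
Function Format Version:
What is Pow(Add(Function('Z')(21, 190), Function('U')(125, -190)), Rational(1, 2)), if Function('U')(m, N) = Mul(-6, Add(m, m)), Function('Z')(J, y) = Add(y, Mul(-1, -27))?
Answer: Mul(I, Pow(1283, Rational(1, 2))) ≈ Mul(35.819, I)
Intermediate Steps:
Function('Z')(J, y) = Add(27, y) (Function('Z')(J, y) = Add(y, 27) = Add(27, y))
Function('U')(m, N) = Mul(-12, m) (Function('U')(m, N) = Mul(-6, Mul(2, m)) = Mul(-12, m))
Pow(Add(Function('Z')(21, 190), Function('U')(125, -190)), Rational(1, 2)) = Pow(Add(Add(27, 190), Mul(-12, 125)), Rational(1, 2)) = Pow(Add(217, -1500), Rational(1, 2)) = Pow(-1283, Rational(1, 2)) = Mul(I, Pow(1283, Rational(1, 2)))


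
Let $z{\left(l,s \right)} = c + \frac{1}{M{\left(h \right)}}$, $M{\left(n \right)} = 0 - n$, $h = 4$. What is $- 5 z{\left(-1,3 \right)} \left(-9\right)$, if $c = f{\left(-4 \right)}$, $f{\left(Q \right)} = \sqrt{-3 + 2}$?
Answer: $- \frac{45}{4} + 45 i \approx -11.25 + 45.0 i$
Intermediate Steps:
$M{\left(n \right)} = - n$
$f{\left(Q \right)} = i$ ($f{\left(Q \right)} = \sqrt{-1} = i$)
$c = i \approx 1.0 i$
$z{\left(l,s \right)} = - \frac{1}{4} + i$ ($z{\left(l,s \right)} = i + \frac{1}{\left(-1\right) 4} = i + \frac{1}{-4} = i - \frac{1}{4} = - \frac{1}{4} + i$)
$- 5 z{\left(-1,3 \right)} \left(-9\right) = - 5 \left(- \frac{1}{4} + i\right) \left(-9\right) = \left(\frac{5}{4} - 5 i\right) \left(-9\right) = - \frac{45}{4} + 45 i$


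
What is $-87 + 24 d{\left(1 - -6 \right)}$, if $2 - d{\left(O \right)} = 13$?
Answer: $-351$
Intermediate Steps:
$d{\left(O \right)} = -11$ ($d{\left(O \right)} = 2 - 13 = -11$)
$-87 + 24 d{\left(1 - -6 \right)} = -87 + 24 \left(-11\right) = -87 - 264 = -351$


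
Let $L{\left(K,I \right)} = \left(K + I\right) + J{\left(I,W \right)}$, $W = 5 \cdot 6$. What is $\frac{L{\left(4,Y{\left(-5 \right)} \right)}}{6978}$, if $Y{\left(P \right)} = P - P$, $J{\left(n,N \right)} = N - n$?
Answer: $\frac{17}{3489} \approx 0.0048725$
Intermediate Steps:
$W = 30$
$Y{\left(P \right)} = 0$
$L{\left(K,I \right)} = 30 + K$ ($L{\left(K,I \right)} = \left(K + I\right) - \left(-30 + I\right) = \left(I + K\right) - \left(-30 + I\right) = 30 + K$)
$\frac{L{\left(4,Y{\left(-5 \right)} \right)}}{6978} = \frac{30 + 4}{6978} = \frac{1}{6978} \cdot 34 = \frac{17}{3489}$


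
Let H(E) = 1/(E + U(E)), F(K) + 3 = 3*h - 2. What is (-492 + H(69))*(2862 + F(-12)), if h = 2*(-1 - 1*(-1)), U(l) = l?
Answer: -193976015/138 ≈ -1.4056e+6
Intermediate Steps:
h = 0 (h = 2*(-1 + 1) = 2*0 = 0)
F(K) = -5 (F(K) = -3 + (3*0 - 2) = -3 + (0 - 2) = -3 - 2 = -5)
H(E) = 1/(2*E) (H(E) = 1/(E + E) = 1/(2*E))
(-492 + H(69))*(2862 + F(-12)) = (-492 + (½)/69)*(2862 - 5) = (-492 + (½)*(1/69))*2857 = (-492 + 1/138)*2857 = -67895/138*2857 = -193976015/138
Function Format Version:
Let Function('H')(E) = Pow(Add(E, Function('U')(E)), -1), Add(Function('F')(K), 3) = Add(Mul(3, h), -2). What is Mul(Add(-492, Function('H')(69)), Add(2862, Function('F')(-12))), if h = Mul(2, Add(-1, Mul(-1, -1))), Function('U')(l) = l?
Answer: Rational(-193976015, 138) ≈ -1.4056e+6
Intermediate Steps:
h = 0 (h = Mul(2, Add(-1, 1)) = Mul(2, 0) = 0)
Function('F')(K) = -5 (Function('F')(K) = Add(-3, Add(Mul(3, 0), -2)) = Add(-3, Add(0, -2)) = Add(-3, -2) = -5)
Function('H')(E) = Mul(Rational(1, 2), Pow(E, -1)) (Function('H')(E) = Pow(Add(E, E), -1) = Pow(Mul(2, E), -1) = Mul(Rational(1, 2), Pow(E, -1)))
Mul(Add(-492, Function('H')(69)), Add(2862, Function('F')(-12))) = Mul(Add(-492, Mul(Rational(1, 2), Pow(69, -1))), Add(2862, -5)) = Mul(Add(-492, Mul(Rational(1, 2), Rational(1, 69))), 2857) = Mul(Add(-492, Rational(1, 138)), 2857) = Mul(Rational(-67895, 138), 2857) = Rational(-193976015, 138)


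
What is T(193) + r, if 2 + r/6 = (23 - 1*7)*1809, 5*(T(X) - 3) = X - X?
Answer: 173655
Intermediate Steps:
T(X) = 3 (T(X) = 3 + (X - X)/5 = 3 + (1/5)*0 = 3 + 0 = 3)
r = 173652 (r = -12 + 6*((23 - 1*7)*1809) = -12 + 6*((23 - 7)*1809) = -12 + 6*(16*1809) = -12 + 6*28944 = -12 + 173664 = 173652)
T(193) + r = 3 + 173652 = 173655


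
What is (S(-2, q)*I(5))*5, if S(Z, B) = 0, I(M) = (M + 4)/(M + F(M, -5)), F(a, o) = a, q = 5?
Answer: 0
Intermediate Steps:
I(M) = (4 + M)/(2*M) (I(M) = (M + 4)/(M + M) = (4 + M)/((2*M)) = (4 + M)*(1/(2*M)) = (4 + M)/(2*M))
(S(-2, q)*I(5))*5 = (0*((½)*(4 + 5)/5))*5 = (0*((½)*(⅕)*9))*5 = (0*(9/10))*5 = 0*5 = 0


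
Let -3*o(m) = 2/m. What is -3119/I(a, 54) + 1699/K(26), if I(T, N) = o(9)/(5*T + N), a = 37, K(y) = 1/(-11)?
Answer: 20089529/2 ≈ 1.0045e+7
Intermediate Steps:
K(y) = -1/11
o(m) = -2/(3*m)
I(T, N) = -2/(27*(N + 5*T)) (I(T, N) = (-⅔/9)/(5*T + N) = (-⅔*⅑)/(N + 5*T) = -2/(27*(N + 5*T)))
-3119/I(a, 54) + 1699/K(26) = -3119/((-2/(27*54 + 135*37))) + 1699/(-1/11) = -3119/((-2/(1458 + 4995))) + 1699*(-11) = -3119/((-2/6453)) - 18689 = -3119/((-2*1/6453)) - 18689 = -3119/(-2/6453) - 18689 = -3119*(-6453/2) - 18689 = 20126907/2 - 18689 = 20089529/2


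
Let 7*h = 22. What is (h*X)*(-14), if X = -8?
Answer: 352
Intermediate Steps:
h = 22/7 (h = (1/7)*22 = 22/7 ≈ 3.1429)
(h*X)*(-14) = ((22/7)*(-8))*(-14) = -176/7*(-14) = 352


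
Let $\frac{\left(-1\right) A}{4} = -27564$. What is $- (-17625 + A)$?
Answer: $-92631$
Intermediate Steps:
$A = 110256$ ($A = \left(-4\right) \left(-27564\right) = 110256$)
$- (-17625 + A) = - (-17625 + 110256) = \left(-1\right) 92631 = -92631$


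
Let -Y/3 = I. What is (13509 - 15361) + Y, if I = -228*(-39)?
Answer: -28528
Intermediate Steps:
I = 8892
Y = -26676 (Y = -3*8892 = -26676)
(13509 - 15361) + Y = (13509 - 15361) - 26676 = -1852 - 26676 = -28528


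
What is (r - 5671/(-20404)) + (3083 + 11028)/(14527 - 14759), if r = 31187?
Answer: 36836042491/1183432 ≈ 31126.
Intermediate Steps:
(r - 5671/(-20404)) + (3083 + 11028)/(14527 - 14759) = (31187 - 5671/(-20404)) + (3083 + 11028)/(14527 - 14759) = (31187 - 5671*(-1/20404)) + 14111/(-232) = (31187 + 5671/20404) + 14111*(-1/232) = 636345219/20404 - 14111/232 = 36836042491/1183432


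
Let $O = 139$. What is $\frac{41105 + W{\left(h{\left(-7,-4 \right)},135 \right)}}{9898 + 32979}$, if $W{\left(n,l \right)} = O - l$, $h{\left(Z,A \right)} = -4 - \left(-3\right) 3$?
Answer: $\frac{41109}{42877} \approx 0.95877$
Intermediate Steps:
$h{\left(Z,A \right)} = 5$ ($h{\left(Z,A \right)} = -4 - -9 = -4 + 9 = 5$)
$W{\left(n,l \right)} = 139 - l$
$\frac{41105 + W{\left(h{\left(-7,-4 \right)},135 \right)}}{9898 + 32979} = \frac{41105 + \left(139 - 135\right)}{9898 + 32979} = \frac{41105 + \left(139 - 135\right)}{42877} = \left(41105 + 4\right) \frac{1}{42877} = 41109 \cdot \frac{1}{42877} = \frac{41109}{42877}$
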